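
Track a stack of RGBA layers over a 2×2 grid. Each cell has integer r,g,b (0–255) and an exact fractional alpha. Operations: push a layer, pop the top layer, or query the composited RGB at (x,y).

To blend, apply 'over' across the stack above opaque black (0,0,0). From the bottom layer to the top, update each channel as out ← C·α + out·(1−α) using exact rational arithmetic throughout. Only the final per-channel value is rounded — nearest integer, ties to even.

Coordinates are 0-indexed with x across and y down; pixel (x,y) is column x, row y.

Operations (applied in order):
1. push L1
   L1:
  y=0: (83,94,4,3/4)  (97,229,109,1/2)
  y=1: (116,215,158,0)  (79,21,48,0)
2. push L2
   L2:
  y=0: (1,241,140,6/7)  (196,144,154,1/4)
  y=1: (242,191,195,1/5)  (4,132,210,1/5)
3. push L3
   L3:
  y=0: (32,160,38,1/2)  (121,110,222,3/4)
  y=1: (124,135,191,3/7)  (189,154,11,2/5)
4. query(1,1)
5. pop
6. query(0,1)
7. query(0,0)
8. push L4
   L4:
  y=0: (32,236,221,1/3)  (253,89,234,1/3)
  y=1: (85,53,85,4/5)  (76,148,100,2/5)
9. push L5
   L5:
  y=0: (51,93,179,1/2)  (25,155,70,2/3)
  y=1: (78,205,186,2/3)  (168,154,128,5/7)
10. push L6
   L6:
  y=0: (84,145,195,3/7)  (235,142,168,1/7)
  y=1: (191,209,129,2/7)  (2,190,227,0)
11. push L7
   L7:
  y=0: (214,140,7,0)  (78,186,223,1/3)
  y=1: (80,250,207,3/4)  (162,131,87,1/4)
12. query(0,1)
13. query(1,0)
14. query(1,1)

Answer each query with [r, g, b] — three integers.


at x=1,y=1 over L1,L2,L3:
L1 α=0: [0, 0, 0]
L2 α=1/5: [4/5, 132/5, 42]
L3 α=2/5: [1902/25, 1936/25, 148/5]
= [76, 77, 30]

(0,1) stack=L1,L2; from [0,0,0]:
after L1 α=0: [0, 0, 0]
after L2 α=1/5: [242/5, 191/5, 39]
rounded: [48, 38, 39]

(0,0) stack=L1,L2; from [0,0,0]:
+L1 (α=3/4) → [249/4, 141/2, 3]
+L2 (α=6/7) → [39/4, 3033/14, 843/7]
rounded: [10, 217, 120]

at x=0,y=1 over L1,L2,L4,L5,L6,L7:
L1 α=0: [0, 0, 0]
L2 α=1/5: [242/5, 191/5, 39]
L4 α=4/5: [1942/25, 1251/25, 379/5]
L5 α=2/3: [5842/75, 11501/75, 2239/15]
L6 α=2/7: [11572/105, 17771/105, 3013/21]
L7 α=3/4: [9193/105, 96521/420, 8027/42]
→ [88, 230, 191]

at x=1,y=0 over L1,L2,L4,L5,L6,L7:
L1 α=1/2: [97/2, 229/2, 109/2]
L2 α=1/4: [683/8, 975/8, 635/8]
L4 α=1/3: [565/4, 1331/12, 1571/12]
L5 α=2/3: [255/4, 5051/36, 3251/36]
L6 α=1/7: [1235/14, 5903/42, 4259/42]
L7 α=1/3: [1781/21, 9809/63, 8942/63]
→ [85, 156, 142]

query (1,1) [L1,L2,L4,L5,L6,L7] — begin 0,0,0
+L1 (α=0) → [0, 0, 0]
+L2 (α=1/5) → [4/5, 132/5, 42]
+L4 (α=2/5) → [772/25, 1876/25, 326/5]
+L5 (α=5/7) → [22544/175, 3286/25, 3852/35]
+L6 (α=0) → [22544/175, 3286/25, 3852/35]
+L7 (α=1/4) → [47991/350, 13133/100, 14601/140]
= [137, 131, 104]


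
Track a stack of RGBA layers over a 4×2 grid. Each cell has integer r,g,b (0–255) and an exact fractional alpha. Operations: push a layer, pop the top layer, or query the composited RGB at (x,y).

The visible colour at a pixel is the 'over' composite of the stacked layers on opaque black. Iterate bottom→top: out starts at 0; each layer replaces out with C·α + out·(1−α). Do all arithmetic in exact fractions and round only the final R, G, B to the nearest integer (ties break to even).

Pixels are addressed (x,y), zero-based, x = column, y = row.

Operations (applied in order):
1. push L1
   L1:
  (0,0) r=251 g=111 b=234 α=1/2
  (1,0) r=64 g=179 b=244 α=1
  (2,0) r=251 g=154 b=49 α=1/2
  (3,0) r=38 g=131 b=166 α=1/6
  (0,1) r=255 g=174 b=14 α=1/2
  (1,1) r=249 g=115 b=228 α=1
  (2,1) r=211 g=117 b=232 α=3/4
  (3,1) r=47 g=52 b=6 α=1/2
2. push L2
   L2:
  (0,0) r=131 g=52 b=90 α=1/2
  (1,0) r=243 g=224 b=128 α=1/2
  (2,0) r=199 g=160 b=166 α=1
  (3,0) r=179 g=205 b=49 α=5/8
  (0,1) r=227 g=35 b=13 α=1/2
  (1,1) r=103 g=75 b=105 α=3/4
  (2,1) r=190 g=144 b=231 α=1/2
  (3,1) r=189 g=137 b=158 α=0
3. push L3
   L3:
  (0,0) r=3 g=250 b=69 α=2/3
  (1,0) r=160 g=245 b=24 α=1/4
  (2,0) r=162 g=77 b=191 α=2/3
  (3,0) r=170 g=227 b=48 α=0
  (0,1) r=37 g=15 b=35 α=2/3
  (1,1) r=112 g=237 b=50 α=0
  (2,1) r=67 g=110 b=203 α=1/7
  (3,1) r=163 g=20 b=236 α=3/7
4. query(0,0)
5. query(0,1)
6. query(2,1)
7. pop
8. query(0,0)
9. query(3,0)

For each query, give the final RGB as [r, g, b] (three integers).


query (0,0) [L1,L2,L3] — begin 0,0,0
+L1 (α=1/2) → [251/2, 111/2, 117]
+L2 (α=1/2) → [513/4, 215/4, 207/2]
+L3 (α=2/3) → [179/4, 2215/12, 161/2]
rounded: [45, 185, 80]

query (0,1) [L1,L2,L3] — begin 0,0,0
after L1 α=1/2: [255/2, 87, 7]
after L2 α=1/2: [709/4, 61, 10]
after L3 α=2/3: [335/4, 91/3, 80/3]
rounded: [84, 30, 27]

query (2,1) [L1,L2,L3] — begin 0,0,0
+L1 (α=3/4) → [633/4, 351/4, 174]
+L2 (α=1/2) → [1393/8, 927/8, 405/2]
+L3 (α=1/7) → [4447/28, 3221/28, 1418/7]
= [159, 115, 203]

(0,0) stack=L1,L2; from [0,0,0]:
+L1 (α=1/2) → [251/2, 111/2, 117]
+L2 (α=1/2) → [513/4, 215/4, 207/2]
→ [128, 54, 104]

(3,0) stack=L1,L2; from [0,0,0]:
L1 α=1/6: [19/3, 131/6, 83/3]
L2 α=5/8: [457/4, 2181/16, 41]
rounded: [114, 136, 41]


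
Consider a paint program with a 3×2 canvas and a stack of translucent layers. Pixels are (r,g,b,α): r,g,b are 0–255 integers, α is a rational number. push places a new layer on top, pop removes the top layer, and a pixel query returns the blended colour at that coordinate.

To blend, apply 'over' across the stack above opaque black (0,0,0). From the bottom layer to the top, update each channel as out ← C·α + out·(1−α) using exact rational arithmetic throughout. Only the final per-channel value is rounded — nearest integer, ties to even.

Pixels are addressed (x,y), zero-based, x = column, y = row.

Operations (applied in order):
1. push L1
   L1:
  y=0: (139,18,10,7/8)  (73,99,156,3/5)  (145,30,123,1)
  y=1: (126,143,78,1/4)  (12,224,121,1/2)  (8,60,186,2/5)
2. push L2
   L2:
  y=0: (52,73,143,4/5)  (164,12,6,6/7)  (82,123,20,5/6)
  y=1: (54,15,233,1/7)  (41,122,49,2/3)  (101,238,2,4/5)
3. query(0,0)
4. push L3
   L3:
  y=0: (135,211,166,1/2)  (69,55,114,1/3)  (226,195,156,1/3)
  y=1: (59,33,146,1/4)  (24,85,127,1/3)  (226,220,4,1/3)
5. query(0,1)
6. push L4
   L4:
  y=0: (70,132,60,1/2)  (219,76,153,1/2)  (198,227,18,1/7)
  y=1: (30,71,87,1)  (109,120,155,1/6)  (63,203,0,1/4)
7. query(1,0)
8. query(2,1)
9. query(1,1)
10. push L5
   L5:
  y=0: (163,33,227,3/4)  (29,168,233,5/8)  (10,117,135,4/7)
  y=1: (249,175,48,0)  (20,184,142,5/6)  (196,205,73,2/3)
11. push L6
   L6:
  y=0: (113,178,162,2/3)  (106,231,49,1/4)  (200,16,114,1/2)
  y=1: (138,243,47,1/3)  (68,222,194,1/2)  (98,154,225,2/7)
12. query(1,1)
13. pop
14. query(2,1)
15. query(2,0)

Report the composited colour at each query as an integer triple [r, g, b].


(0,0) stack=L1,L2; from [0,0,0]:
+L1 (α=7/8) → [973/8, 63/4, 35/4]
+L2 (α=4/5) → [2637/40, 1231/20, 2323/20]
= [66, 62, 116]

at x=0,y=1 over L1,L2,L3:
after L1 α=1/4: [63/2, 143/4, 39/2]
after L2 α=1/7: [243/7, 459/14, 50]
after L3 α=1/4: [571/14, 1839/56, 74]
→ [41, 33, 74]

(1,0) stack=L1,L2,L3,L4; from [0,0,0]:
after L1 α=3/5: [219/5, 297/5, 468/5]
after L2 α=6/7: [5139/35, 657/35, 648/35]
after L3 α=1/3: [4231/35, 3239/105, 1762/35]
after L4 α=1/2: [5948/35, 11219/210, 7117/70]
rounded: [170, 53, 102]

query (2,1) [L1,L2,L3,L4] — begin 0,0,0
L1 α=2/5: [16/5, 24, 372/5]
L2 α=4/5: [2036/25, 976/5, 412/25]
L3 α=1/3: [9722/75, 3052/15, 308/25]
L4 α=1/4: [11297/100, 4067/20, 231/25]
rounded: [113, 203, 9]

query (1,1) [L1,L2,L3,L4] — begin 0,0,0
+L1 (α=1/2) → [6, 112, 121/2]
+L2 (α=2/3) → [88/3, 356/3, 317/6]
+L3 (α=1/3) → [248/9, 967/9, 698/9]
+L4 (α=1/6) → [2221/54, 5915/54, 4885/54]
= [41, 110, 90]

query (1,1) [L1,L2,L3,L4,L5,L6] — begin 0,0,0
after L1 α=1/2: [6, 112, 121/2]
after L2 α=2/3: [88/3, 356/3, 317/6]
after L3 α=1/3: [248/9, 967/9, 698/9]
after L4 α=1/6: [2221/54, 5915/54, 4885/54]
after L5 α=5/6: [7621/324, 55595/324, 43225/324]
after L6 α=1/2: [29653/648, 127523/648, 106081/648]
→ [46, 197, 164]

(2,1) stack=L1,L2,L3,L4,L5; from [0,0,0]:
after L1 α=2/5: [16/5, 24, 372/5]
after L2 α=4/5: [2036/25, 976/5, 412/25]
after L3 α=1/3: [9722/75, 3052/15, 308/25]
after L4 α=1/4: [11297/100, 4067/20, 231/25]
after L5 α=2/3: [50497/300, 4089/20, 3881/75]
rounded: [168, 204, 52]

query (2,0) [L1,L2,L3,L4,L5] — begin 0,0,0
after L1 α=1: [145, 30, 123]
after L2 α=5/6: [185/2, 215/2, 223/6]
after L3 α=1/3: [137, 410/3, 691/9]
after L4 α=1/7: [1020/7, 1047/7, 1436/21]
after L5 α=4/7: [3340/49, 6417/49, 5216/49]
→ [68, 131, 106]


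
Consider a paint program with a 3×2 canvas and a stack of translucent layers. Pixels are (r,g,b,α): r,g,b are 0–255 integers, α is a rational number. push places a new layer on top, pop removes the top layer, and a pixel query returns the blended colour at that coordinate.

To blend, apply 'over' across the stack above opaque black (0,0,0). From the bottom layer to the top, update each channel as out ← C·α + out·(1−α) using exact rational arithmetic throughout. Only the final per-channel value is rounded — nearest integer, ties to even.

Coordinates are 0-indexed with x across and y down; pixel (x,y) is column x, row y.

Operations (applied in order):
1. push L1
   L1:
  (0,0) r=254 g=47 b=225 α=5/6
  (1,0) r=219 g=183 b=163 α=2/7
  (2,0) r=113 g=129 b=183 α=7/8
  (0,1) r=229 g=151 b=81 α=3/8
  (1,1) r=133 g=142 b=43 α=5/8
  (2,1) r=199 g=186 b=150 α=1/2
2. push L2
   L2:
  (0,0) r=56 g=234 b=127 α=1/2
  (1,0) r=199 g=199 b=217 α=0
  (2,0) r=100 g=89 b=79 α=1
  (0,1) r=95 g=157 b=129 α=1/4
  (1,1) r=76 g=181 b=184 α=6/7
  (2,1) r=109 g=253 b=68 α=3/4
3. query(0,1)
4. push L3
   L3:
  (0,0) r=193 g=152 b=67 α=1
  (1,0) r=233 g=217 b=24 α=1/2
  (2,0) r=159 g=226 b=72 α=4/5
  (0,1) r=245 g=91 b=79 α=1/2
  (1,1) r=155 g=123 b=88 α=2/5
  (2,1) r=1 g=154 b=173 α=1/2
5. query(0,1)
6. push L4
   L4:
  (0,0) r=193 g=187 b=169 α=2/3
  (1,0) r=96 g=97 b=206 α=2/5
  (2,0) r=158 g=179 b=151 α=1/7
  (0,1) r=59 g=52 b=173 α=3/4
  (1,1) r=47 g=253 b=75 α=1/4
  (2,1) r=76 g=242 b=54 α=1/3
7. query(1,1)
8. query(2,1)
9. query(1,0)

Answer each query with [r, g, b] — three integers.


at x=0,y=1 over L1,L2:
+L1 (α=3/8) → [687/8, 453/8, 243/8]
+L2 (α=1/4) → [2821/32, 2615/32, 1761/32]
→ [88, 82, 55]

at x=0,y=1 over L1,L2,L3:
L1 α=3/8: [687/8, 453/8, 243/8]
L2 α=1/4: [2821/32, 2615/32, 1761/32]
L3 α=1/2: [10661/64, 5527/64, 4289/64]
= [167, 86, 67]

at x=1,y=1 over L1,L2,L3,L4:
after L1 α=5/8: [665/8, 355/4, 215/8]
after L2 α=6/7: [4313/56, 4699/28, 9047/56]
after L3 α=2/5: [30299/280, 4197/28, 36997/280]
after L4 α=1/4: [104057/1120, 19675/112, 131991/1120]
= [93, 176, 118]

query (2,1) [L1,L2,L3,L4] — begin 0,0,0
L1 α=1/2: [199/2, 93, 75]
L2 α=3/4: [853/8, 213, 279/4]
L3 α=1/2: [861/16, 367/2, 971/8]
L4 α=1/3: [1469/24, 203, 1187/12]
→ [61, 203, 99]

query (1,0) [L1,L2,L3,L4] — begin 0,0,0
+L1 (α=2/7) → [438/7, 366/7, 326/7]
+L2 (α=0) → [438/7, 366/7, 326/7]
+L3 (α=1/2) → [2069/14, 1885/14, 247/7]
+L4 (α=2/5) → [1779/14, 8371/70, 725/7]
= [127, 120, 104]


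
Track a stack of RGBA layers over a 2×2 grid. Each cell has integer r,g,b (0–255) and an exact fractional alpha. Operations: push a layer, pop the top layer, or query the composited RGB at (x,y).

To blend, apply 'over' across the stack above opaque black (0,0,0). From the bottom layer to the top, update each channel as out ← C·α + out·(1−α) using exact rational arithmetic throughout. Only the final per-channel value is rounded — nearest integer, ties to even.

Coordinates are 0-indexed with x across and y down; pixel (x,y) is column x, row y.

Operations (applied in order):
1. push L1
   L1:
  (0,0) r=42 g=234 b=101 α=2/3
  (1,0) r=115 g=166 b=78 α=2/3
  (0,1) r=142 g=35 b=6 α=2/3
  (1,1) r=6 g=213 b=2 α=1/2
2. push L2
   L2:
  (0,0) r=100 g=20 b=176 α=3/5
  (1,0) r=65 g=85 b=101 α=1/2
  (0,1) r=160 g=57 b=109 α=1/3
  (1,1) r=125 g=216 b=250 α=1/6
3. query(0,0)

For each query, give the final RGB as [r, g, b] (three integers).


query (0,0) [L1,L2] — begin 0,0,0
+L1 (α=2/3) → [28, 156, 202/3]
+L2 (α=3/5) → [356/5, 372/5, 1988/15]
= [71, 74, 133]


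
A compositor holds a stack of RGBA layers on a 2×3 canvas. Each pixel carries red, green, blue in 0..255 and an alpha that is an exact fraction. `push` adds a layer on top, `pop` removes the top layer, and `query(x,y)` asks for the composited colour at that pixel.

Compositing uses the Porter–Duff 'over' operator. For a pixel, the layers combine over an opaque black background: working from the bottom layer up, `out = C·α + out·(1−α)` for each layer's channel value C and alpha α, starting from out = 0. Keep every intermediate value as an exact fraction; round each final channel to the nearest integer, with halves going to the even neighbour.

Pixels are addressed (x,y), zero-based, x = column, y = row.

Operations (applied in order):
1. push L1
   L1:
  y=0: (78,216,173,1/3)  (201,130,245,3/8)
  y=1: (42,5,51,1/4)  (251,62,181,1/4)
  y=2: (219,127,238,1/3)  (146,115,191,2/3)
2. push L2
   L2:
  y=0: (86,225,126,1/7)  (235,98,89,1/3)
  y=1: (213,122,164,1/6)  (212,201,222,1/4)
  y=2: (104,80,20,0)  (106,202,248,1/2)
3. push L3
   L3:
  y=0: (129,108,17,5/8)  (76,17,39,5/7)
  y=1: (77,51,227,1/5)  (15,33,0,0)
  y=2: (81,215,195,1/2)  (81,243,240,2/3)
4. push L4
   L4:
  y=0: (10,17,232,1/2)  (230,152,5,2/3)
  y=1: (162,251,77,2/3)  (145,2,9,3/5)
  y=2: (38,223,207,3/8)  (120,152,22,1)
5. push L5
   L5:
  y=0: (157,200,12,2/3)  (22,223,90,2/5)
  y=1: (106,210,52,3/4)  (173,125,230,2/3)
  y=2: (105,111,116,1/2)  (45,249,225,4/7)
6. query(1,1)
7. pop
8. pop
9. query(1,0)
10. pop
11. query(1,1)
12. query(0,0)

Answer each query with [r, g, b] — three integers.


query (1,1) [L1,L2,L3,L4,L5] — begin 0,0,0
+L1 (α=1/4) → [251/4, 31/2, 181/4]
+L2 (α=1/4) → [1601/16, 495/8, 1431/16]
+L3 (α=0) → [1601/16, 495/8, 1431/16]
+L4 (α=3/5) → [5081/40, 519/20, 1647/40]
+L5 (α=2/3) → [6307/40, 5519/60, 20047/120]
→ [158, 92, 167]

(1,0) stack=L1,L2,L3; from [0,0,0]:
after L1 α=3/8: [603/8, 195/4, 735/8]
after L2 α=1/3: [1543/12, 391/6, 1091/12]
after L3 α=5/7: [3823/42, 646/21, 323/6]
= [91, 31, 54]

(1,1) stack=L1,L2; from [0,0,0]:
+L1 (α=1/4) → [251/4, 31/2, 181/4]
+L2 (α=1/4) → [1601/16, 495/8, 1431/16]
= [100, 62, 89]

at x=0,y=0 over L1,L2:
L1 α=1/3: [26, 72, 173/3]
L2 α=1/7: [242/7, 657/7, 472/7]
→ [35, 94, 67]


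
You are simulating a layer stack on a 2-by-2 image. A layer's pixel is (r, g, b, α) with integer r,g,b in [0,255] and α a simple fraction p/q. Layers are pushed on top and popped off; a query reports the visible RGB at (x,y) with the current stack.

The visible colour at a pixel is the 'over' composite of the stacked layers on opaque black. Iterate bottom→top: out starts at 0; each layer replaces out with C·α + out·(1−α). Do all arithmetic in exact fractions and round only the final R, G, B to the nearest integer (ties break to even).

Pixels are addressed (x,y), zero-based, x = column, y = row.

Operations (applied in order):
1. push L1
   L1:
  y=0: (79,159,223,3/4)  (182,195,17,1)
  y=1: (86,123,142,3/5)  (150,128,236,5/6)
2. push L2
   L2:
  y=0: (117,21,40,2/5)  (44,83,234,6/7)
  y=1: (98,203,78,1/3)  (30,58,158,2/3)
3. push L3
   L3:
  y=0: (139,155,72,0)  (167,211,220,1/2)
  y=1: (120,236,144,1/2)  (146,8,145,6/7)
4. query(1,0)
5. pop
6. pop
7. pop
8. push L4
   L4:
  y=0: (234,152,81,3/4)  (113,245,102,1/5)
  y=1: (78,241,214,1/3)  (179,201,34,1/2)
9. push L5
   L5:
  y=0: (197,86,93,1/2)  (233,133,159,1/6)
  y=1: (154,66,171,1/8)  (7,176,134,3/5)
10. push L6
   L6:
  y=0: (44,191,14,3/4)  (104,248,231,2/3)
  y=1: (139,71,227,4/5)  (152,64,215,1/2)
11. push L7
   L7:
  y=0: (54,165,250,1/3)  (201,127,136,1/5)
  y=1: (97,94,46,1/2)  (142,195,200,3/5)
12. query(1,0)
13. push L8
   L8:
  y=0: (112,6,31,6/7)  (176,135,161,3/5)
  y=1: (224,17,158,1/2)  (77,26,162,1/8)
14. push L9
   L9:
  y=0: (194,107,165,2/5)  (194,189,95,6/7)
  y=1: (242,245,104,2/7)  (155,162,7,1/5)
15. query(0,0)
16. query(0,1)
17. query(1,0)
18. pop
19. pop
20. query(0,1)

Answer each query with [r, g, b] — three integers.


query (1,0) [L1,L2,L3] — begin 0,0,0
+L1 (α=1) → [182, 195, 17]
+L2 (α=6/7) → [446/7, 99, 203]
+L3 (α=1/2) → [1615/14, 155, 423/2]
→ [115, 155, 212]

(1,0) stack=L4,L5,L6,L7; from [0,0,0]:
+L4 (α=1/5) → [113/5, 49, 102/5]
+L5 (α=1/6) → [173/3, 63, 87/2]
+L6 (α=2/3) → [797/9, 559/3, 337/2]
+L7 (α=1/5) → [4997/45, 2617/15, 162]
rounded: [111, 174, 162]

query (0,0) [L4,L5,L6,L7,L8,L9] — begin 0,0,0
after L4 α=3/4: [351/2, 114, 243/4]
after L5 α=1/2: [745/4, 100, 615/8]
after L6 α=3/4: [1273/16, 673/4, 951/32]
after L7 α=1/3: [1705/24, 1003/6, 4951/48]
after L8 α=6/7: [17833/168, 1219/42, 13879/336]
after L9 α=2/5: [39561/280, 843/14, 50839/560]
= [141, 60, 91]

query (0,1) [L4,L5,L6,L7,L8,L9] — begin 0,0,0
L4 α=1/3: [26, 241/3, 214/3]
L5 α=1/8: [42, 1885/24, 2011/24]
L6 α=4/5: [598/5, 8701/120, 23803/120]
L7 α=1/2: [1083/10, 19981/240, 29323/240]
L8 α=1/2: [3323/20, 24061/480, 67243/480]
L9 α=2/7: [5259/28, 71101/672, 87211/672]
→ [188, 106, 130]

query (1,0) [L4,L5,L6,L7,L8,L9] — begin 0,0,0
after L4 α=1/5: [113/5, 49, 102/5]
after L5 α=1/6: [173/3, 63, 87/2]
after L6 α=2/3: [797/9, 559/3, 337/2]
after L7 α=1/5: [4997/45, 2617/15, 162]
after L8 α=3/5: [33754/225, 11309/75, 807/5]
after L9 α=6/7: [295654/1575, 96359/525, 3657/35]
= [188, 184, 104]

(0,1) stack=L4,L5,L6,L7; from [0,0,0]:
+L4 (α=1/3) → [26, 241/3, 214/3]
+L5 (α=1/8) → [42, 1885/24, 2011/24]
+L6 (α=4/5) → [598/5, 8701/120, 23803/120]
+L7 (α=1/2) → [1083/10, 19981/240, 29323/240]
rounded: [108, 83, 122]


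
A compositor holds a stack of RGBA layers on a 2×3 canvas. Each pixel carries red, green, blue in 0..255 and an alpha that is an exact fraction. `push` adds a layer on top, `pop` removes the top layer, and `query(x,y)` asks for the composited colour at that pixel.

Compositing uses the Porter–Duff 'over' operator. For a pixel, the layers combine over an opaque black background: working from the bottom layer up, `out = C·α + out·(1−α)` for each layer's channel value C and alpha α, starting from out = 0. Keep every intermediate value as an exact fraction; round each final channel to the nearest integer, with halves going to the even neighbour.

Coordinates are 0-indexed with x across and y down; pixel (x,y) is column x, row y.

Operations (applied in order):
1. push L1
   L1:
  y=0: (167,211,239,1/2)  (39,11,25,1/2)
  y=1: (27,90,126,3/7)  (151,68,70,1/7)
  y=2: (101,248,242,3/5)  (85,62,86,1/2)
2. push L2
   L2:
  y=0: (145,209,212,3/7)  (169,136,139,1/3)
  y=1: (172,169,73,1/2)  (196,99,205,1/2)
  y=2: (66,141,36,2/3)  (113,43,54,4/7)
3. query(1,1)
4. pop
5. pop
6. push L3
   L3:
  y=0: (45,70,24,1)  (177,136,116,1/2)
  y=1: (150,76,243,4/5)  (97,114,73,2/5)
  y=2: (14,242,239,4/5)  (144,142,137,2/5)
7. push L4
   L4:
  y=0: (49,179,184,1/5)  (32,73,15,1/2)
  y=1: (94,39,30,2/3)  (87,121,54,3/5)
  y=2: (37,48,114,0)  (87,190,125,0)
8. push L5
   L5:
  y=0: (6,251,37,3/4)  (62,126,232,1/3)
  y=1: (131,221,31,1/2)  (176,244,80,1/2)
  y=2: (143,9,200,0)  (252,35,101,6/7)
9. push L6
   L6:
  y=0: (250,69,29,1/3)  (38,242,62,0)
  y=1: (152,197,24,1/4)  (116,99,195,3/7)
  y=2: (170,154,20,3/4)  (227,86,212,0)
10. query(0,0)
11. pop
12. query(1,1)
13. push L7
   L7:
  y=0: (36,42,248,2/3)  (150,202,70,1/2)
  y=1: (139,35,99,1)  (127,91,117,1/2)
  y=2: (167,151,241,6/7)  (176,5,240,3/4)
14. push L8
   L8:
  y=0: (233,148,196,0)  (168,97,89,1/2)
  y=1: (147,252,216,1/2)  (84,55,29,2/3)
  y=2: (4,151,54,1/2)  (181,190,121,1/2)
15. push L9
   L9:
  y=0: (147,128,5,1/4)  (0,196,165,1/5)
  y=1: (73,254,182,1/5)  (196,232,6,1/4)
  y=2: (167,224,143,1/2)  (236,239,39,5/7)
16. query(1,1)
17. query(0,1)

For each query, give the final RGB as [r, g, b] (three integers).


(1,1) stack=L1,L2; from [0,0,0]:
L1 α=1/7: [151/7, 68/7, 10]
L2 α=1/2: [1523/14, 761/14, 215/2]
→ [109, 54, 108]

query (0,0) [L3,L4,L5,L6] — begin 0,0,0
after L3 α=1: [45, 70, 24]
after L4 α=1/5: [229/5, 459/5, 56]
after L5 α=3/4: [319/20, 1056/5, 167/4]
after L6 α=1/3: [2819/30, 819/5, 75/2]
rounded: [94, 164, 38]

at x=1,y=1 over L3,L4,L5:
L3 α=2/5: [194/5, 228/5, 146/5]
L4 α=3/5: [1693/25, 2271/25, 1102/25]
L5 α=1/2: [6093/50, 8371/50, 1551/25]
→ [122, 167, 62]

at x=1,y=1 over L3,L4,L5,L7,L8,L9:
after L3 α=2/5: [194/5, 228/5, 146/5]
after L4 α=3/5: [1693/25, 2271/25, 1102/25]
after L5 α=1/2: [6093/50, 8371/50, 1551/25]
after L7 α=1/2: [12443/100, 12921/100, 2238/25]
after L8 α=2/3: [29243/300, 23921/300, 3688/75]
after L9 α=1/4: [48843/400, 47121/400, 1919/50]
= [122, 118, 38]

(0,1) stack=L3,L4,L5,L7,L8,L9; from [0,0,0]:
+L3 (α=4/5) → [120, 304/5, 972/5]
+L4 (α=2/3) → [308/3, 694/15, 424/5]
+L5 (α=1/2) → [701/6, 4009/30, 579/10]
+L7 (α=1) → [139, 35, 99]
+L8 (α=1/2) → [143, 287/2, 315/2]
+L9 (α=1/5) → [129, 828/5, 812/5]
→ [129, 166, 162]


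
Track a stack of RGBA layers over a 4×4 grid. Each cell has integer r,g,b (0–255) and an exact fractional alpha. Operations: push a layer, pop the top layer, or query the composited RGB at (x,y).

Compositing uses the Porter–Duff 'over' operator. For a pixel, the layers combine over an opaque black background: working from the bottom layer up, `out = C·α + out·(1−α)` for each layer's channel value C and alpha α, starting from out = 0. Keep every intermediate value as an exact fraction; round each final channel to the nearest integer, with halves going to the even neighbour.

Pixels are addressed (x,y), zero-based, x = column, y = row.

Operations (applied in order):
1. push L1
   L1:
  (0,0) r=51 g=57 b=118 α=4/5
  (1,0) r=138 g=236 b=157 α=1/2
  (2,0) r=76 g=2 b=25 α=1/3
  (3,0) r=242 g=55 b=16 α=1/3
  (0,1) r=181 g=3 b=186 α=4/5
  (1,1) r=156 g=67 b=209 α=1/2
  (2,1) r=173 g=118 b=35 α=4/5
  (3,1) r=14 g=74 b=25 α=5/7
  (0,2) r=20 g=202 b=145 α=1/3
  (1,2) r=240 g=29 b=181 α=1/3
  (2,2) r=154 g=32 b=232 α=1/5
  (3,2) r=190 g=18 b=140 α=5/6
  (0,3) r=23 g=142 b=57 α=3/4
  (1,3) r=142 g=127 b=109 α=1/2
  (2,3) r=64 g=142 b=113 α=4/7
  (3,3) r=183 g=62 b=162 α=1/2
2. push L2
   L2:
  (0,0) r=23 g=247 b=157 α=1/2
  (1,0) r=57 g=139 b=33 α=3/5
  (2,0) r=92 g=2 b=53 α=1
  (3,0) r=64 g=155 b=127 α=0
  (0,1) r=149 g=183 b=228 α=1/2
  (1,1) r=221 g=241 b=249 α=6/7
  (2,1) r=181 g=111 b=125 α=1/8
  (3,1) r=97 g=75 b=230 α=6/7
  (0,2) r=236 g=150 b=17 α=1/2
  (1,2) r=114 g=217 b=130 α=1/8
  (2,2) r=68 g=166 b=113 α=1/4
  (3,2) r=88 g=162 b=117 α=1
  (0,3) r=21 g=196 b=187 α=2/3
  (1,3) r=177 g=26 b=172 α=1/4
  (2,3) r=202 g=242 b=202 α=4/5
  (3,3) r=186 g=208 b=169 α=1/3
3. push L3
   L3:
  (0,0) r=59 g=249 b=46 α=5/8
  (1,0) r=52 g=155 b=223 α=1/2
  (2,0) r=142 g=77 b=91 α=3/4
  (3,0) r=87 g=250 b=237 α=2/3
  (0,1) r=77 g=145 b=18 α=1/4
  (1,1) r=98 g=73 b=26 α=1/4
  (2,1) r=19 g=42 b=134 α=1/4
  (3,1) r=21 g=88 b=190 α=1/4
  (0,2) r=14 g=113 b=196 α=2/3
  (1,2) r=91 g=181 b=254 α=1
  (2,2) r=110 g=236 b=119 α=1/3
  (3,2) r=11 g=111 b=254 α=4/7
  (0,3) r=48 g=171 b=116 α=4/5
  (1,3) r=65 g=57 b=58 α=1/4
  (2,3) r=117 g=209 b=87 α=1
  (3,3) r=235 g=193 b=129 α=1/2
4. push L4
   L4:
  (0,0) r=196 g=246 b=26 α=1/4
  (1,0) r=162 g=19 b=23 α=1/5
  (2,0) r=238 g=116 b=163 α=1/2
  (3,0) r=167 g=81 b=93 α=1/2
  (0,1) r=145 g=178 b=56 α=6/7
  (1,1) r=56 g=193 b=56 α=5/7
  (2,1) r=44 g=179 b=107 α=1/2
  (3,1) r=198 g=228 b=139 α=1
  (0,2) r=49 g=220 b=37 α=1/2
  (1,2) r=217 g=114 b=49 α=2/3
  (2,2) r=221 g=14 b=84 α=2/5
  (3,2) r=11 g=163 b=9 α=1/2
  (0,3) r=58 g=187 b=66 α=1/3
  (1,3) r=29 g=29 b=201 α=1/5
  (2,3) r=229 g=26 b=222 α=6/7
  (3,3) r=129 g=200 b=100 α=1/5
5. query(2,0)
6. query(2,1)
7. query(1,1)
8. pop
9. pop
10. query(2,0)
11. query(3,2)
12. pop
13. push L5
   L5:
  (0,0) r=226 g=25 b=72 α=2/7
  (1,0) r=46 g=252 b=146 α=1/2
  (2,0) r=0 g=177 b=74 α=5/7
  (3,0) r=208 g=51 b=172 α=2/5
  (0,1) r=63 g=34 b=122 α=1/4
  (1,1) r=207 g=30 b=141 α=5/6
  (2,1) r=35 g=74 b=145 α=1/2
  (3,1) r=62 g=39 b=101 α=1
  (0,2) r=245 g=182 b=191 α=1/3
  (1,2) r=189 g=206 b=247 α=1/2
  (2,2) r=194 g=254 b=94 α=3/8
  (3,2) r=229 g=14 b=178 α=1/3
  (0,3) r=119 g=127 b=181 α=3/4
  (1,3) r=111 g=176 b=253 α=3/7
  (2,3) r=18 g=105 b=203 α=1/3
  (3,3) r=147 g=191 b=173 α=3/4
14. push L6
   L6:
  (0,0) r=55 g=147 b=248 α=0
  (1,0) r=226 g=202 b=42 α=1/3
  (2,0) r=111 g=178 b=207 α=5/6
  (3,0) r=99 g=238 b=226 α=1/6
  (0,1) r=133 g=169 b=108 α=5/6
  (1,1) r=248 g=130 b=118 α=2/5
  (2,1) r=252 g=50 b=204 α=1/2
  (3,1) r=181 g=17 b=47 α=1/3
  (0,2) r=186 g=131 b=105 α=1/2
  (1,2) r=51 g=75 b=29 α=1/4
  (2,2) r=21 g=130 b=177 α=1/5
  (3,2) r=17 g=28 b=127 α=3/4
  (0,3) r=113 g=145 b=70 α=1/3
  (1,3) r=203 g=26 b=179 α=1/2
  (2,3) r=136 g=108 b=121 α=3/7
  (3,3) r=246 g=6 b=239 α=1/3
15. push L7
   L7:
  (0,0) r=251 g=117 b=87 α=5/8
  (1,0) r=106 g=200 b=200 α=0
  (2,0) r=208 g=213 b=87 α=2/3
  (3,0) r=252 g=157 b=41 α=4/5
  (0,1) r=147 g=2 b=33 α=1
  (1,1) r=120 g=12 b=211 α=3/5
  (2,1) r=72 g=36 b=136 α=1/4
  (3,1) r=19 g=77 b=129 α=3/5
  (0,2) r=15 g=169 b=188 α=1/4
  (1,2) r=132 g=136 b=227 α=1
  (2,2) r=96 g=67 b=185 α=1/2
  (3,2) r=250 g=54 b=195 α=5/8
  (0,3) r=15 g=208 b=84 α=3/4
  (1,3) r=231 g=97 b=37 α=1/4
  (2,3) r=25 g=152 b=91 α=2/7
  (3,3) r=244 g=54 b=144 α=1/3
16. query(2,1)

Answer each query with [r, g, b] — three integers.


query (2,0) [L1,L2,L3,L4] — begin 0,0,0
L1 α=1/3: [76/3, 2/3, 25/3]
L2 α=1: [92, 2, 53]
L3 α=3/4: [259/2, 233/4, 163/2]
L4 α=1/2: [735/4, 697/8, 489/4]
rounded: [184, 87, 122]

at x=2,y=1 over L1,L2,L3,L4:
+L1 (α=4/5) → [692/5, 472/5, 28]
+L2 (α=1/8) → [5749/40, 3859/40, 321/8]
+L3 (α=1/4) → [18007/160, 13257/160, 2035/32]
+L4 (α=1/2) → [25047/320, 41897/320, 5459/64]
→ [78, 131, 85]

(1,1) stack=L1,L2,L3,L4; from [0,0,0]:
L1 α=1/2: [78, 67/2, 209/2]
L2 α=6/7: [1404/7, 2959/14, 3197/14]
L3 α=1/4: [2449/14, 9899/56, 9955/56]
L4 α=5/7: [4409/49, 36919/196, 17795/196]
= [90, 188, 91]

query (2,0) [L1,L2] — begin 0,0,0
+L1 (α=1/3) → [76/3, 2/3, 25/3]
+L2 (α=1) → [92, 2, 53]
rounded: [92, 2, 53]

query (3,2) [L1,L2] — begin 0,0,0
after L1 α=5/6: [475/3, 15, 350/3]
after L2 α=1: [88, 162, 117]
= [88, 162, 117]

(2,1) stack=L1,L5,L6,L7; from [0,0,0]:
after L1 α=4/5: [692/5, 472/5, 28]
after L5 α=1/2: [867/10, 421/5, 173/2]
after L6 α=1/2: [3387/20, 671/10, 581/4]
after L7 α=1/4: [11601/80, 2373/40, 2287/16]
→ [145, 59, 143]


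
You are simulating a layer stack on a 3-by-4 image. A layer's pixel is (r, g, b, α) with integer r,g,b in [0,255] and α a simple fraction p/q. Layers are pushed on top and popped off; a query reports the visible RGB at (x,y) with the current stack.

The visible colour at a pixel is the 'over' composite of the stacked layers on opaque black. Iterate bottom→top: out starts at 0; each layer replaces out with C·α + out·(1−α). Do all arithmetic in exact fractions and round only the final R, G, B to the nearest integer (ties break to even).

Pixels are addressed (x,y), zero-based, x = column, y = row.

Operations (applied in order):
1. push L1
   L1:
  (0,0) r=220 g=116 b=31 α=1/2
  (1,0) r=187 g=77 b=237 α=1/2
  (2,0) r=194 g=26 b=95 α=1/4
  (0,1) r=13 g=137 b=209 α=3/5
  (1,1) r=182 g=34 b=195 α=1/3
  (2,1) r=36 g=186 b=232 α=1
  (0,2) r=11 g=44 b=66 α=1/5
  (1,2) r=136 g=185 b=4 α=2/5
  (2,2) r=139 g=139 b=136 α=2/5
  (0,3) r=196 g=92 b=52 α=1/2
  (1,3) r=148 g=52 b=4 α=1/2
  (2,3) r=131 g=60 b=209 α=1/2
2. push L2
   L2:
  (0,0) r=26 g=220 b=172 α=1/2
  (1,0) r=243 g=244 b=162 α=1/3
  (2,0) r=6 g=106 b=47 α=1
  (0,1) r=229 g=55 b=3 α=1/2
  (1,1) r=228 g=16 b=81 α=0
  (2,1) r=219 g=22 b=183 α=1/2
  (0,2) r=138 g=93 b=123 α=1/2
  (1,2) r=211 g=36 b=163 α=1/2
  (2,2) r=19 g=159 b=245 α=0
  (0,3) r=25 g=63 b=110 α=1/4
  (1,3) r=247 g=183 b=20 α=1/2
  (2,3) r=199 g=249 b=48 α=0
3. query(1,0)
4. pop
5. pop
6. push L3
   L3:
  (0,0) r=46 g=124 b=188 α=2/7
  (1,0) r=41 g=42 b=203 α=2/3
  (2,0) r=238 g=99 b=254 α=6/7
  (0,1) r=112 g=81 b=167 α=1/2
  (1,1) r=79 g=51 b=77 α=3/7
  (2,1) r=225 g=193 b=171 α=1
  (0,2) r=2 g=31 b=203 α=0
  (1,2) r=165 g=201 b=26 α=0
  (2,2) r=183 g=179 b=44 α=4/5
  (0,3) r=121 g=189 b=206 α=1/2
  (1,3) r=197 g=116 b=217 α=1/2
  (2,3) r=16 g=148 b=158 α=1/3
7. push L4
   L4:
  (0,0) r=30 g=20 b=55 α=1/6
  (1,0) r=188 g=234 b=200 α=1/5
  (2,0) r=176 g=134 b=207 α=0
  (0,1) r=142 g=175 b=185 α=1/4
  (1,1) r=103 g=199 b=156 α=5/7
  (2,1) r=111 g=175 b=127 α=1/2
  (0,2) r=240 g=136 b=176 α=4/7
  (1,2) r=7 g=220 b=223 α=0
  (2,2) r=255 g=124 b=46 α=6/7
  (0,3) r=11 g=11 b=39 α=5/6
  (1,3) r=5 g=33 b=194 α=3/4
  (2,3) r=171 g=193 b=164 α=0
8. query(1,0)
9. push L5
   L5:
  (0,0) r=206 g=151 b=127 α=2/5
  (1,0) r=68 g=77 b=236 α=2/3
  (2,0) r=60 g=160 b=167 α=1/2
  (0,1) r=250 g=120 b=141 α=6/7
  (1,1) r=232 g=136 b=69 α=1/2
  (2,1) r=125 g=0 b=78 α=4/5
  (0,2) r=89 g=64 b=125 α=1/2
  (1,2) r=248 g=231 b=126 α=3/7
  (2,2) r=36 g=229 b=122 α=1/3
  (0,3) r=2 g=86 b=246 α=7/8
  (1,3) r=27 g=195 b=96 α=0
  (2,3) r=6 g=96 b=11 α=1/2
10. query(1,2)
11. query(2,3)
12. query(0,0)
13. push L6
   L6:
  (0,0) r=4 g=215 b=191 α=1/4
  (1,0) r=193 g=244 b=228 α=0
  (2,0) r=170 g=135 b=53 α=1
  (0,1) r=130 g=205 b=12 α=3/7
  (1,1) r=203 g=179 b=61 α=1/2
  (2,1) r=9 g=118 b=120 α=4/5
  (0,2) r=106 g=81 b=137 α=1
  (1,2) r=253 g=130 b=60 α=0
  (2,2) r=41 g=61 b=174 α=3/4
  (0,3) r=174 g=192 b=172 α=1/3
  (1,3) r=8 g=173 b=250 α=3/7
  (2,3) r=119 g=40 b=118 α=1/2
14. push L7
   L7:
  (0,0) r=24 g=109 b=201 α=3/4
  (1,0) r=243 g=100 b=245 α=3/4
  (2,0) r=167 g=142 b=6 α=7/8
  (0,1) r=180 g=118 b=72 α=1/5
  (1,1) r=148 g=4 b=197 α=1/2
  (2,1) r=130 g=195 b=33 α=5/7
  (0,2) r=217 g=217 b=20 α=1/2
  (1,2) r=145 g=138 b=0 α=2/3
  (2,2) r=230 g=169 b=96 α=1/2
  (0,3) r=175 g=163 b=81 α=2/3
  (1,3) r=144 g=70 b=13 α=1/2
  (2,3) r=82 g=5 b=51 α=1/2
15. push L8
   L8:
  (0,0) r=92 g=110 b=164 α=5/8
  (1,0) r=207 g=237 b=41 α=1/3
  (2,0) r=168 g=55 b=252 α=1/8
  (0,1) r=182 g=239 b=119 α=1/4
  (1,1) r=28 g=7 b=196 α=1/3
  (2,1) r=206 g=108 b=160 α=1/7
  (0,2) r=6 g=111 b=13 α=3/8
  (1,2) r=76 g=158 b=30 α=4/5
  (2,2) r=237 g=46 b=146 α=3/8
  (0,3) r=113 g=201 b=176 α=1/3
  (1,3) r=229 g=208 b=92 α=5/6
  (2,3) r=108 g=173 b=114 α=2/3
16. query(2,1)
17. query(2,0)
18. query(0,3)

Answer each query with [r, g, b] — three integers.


at x=1,y=0 over L1,L2:
+L1 (α=1/2) → [187/2, 77/2, 237/2]
+L2 (α=1/3) → [430/3, 107, 133]
→ [143, 107, 133]

at x=1,y=0 over L3,L4:
after L3 α=2/3: [82/3, 28, 406/3]
after L4 α=1/5: [892/15, 346/5, 2224/15]
→ [59, 69, 148]

at x=1,y=2 over L3,L4,L5:
L3 α=0: [0, 0, 0]
L4 α=0: [0, 0, 0]
L5 α=3/7: [744/7, 99, 54]
→ [106, 99, 54]

query (2,3) [L3,L4,L5] — begin 0,0,0
L3 α=1/3: [16/3, 148/3, 158/3]
L4 α=0: [16/3, 148/3, 158/3]
L5 α=1/2: [17/3, 218/3, 191/6]
→ [6, 73, 32]

(0,0) stack=L3,L4,L5; from [0,0,0]:
after L3 α=2/7: [92/7, 248/7, 376/7]
after L4 α=1/6: [335/21, 230/7, 755/14]
after L5 α=2/5: [3219/35, 2804/35, 5821/70]
→ [92, 80, 83]

query (2,1) [L3,L4,L5,L6,L7,L8] — begin 0,0,0
+L3 (α=1) → [225, 193, 171]
+L4 (α=1/2) → [168, 184, 149]
+L5 (α=4/5) → [668/5, 184/5, 461/5]
+L6 (α=4/5) → [848/25, 2544/25, 2861/25]
+L7 (α=5/7) → [17946/175, 4209/25, 9847/175]
+L8 (α=1/7) → [143726/1225, 27954/175, 87082/1225]
= [117, 160, 71]

query (2,0) [L3,L4,L5,L6,L7,L8] — begin 0,0,0
L3 α=6/7: [204, 594/7, 1524/7]
L4 α=0: [204, 594/7, 1524/7]
L5 α=1/2: [132, 857/7, 2693/14]
L6 α=1: [170, 135, 53]
L7 α=7/8: [1339/8, 1129/8, 95/8]
L8 α=1/8: [10717/64, 8343/64, 2681/64]
→ [167, 130, 42]

query (0,3) [L3,L4,L5,L6,L7,L8] — begin 0,0,0
after L3 α=1/2: [121/2, 189/2, 103]
after L4 α=5/6: [77/4, 299/12, 149/3]
after L5 α=7/8: [133/32, 7523/96, 5315/24]
after L6 α=1/3: [2917/48, 16739/144, 7379/36]
after L7 α=2/3: [19717/144, 63683/432, 13211/108]
after L8 α=1/3: [27853/216, 107099/648, 22715/162]
rounded: [129, 165, 140]


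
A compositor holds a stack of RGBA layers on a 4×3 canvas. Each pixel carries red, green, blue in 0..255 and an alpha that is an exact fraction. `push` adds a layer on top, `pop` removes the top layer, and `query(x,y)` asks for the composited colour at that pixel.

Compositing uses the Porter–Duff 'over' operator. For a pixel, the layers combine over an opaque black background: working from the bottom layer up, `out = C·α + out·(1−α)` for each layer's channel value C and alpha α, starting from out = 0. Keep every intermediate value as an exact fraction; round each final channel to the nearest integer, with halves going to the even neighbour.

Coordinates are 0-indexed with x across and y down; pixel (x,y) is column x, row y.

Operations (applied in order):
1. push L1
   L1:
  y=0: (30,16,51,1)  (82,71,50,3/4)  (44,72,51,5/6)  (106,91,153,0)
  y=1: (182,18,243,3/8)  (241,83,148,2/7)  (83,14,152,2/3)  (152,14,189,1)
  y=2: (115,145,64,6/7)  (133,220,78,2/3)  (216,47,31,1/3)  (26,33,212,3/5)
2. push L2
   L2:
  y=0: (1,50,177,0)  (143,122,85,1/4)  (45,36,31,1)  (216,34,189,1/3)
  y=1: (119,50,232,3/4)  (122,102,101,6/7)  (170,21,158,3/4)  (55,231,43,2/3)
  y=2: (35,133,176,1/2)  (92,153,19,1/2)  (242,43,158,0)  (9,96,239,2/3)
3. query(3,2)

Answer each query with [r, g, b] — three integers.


(3,2) stack=L1,L2; from [0,0,0]:
after L1 α=3/5: [78/5, 99/5, 636/5]
after L2 α=2/3: [56/5, 353/5, 3026/15]
→ [11, 71, 202]


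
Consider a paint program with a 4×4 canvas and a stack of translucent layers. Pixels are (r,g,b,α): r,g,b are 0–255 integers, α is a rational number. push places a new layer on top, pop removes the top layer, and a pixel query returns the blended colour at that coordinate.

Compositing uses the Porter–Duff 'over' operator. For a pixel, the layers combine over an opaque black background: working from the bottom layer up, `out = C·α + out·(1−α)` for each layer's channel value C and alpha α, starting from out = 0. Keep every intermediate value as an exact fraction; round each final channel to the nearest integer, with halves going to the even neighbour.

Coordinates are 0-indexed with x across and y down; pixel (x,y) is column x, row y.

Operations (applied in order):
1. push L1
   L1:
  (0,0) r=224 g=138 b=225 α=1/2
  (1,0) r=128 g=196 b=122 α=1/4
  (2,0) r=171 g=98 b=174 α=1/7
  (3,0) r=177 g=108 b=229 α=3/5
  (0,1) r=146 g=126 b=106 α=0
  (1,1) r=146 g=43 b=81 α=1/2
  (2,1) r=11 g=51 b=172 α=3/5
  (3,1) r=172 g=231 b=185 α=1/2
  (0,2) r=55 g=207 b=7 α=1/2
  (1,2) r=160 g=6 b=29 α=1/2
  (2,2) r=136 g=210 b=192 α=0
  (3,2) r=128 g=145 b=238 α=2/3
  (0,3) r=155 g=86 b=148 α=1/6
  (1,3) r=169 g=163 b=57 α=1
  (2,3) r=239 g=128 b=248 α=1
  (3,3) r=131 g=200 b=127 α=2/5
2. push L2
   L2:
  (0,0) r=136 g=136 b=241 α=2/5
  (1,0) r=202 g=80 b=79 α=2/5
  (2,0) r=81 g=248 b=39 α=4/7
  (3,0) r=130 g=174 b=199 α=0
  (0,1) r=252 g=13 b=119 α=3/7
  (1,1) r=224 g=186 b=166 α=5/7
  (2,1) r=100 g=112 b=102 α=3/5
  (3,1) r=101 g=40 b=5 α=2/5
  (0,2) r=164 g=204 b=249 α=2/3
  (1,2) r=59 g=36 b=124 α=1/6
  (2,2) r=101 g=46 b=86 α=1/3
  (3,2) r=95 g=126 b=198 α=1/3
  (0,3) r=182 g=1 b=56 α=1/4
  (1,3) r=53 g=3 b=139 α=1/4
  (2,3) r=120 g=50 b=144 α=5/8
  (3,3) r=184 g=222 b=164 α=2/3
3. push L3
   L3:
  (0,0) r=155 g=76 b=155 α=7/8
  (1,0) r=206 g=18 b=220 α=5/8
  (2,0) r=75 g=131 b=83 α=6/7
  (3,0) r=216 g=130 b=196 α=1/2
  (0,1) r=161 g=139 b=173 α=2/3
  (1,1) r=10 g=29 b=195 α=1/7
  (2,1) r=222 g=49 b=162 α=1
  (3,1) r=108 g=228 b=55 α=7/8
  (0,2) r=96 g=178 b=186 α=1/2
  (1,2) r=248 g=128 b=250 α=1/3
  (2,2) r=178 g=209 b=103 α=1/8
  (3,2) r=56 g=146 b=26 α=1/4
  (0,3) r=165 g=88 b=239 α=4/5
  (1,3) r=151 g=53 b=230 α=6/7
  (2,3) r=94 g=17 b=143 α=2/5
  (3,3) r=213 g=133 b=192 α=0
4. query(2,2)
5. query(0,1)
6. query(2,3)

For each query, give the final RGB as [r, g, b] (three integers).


query (2,2) [L1,L2,L3] — begin 0,0,0
L1 α=0: [0, 0, 0]
L2 α=1/3: [101/3, 46/3, 86/3]
L3 α=1/8: [1241/24, 949/24, 911/24]
rounded: [52, 40, 38]

query (0,1) [L1,L2,L3] — begin 0,0,0
+L1 (α=0) → [0, 0, 0]
+L2 (α=3/7) → [108, 39/7, 51]
+L3 (α=2/3) → [430/3, 1985/21, 397/3]
rounded: [143, 95, 132]

query (2,3) [L1,L2,L3] — begin 0,0,0
after L1 α=1: [239, 128, 248]
after L2 α=5/8: [1317/8, 317/4, 183]
after L3 α=2/5: [1091/8, 1087/20, 167]
= [136, 54, 167]


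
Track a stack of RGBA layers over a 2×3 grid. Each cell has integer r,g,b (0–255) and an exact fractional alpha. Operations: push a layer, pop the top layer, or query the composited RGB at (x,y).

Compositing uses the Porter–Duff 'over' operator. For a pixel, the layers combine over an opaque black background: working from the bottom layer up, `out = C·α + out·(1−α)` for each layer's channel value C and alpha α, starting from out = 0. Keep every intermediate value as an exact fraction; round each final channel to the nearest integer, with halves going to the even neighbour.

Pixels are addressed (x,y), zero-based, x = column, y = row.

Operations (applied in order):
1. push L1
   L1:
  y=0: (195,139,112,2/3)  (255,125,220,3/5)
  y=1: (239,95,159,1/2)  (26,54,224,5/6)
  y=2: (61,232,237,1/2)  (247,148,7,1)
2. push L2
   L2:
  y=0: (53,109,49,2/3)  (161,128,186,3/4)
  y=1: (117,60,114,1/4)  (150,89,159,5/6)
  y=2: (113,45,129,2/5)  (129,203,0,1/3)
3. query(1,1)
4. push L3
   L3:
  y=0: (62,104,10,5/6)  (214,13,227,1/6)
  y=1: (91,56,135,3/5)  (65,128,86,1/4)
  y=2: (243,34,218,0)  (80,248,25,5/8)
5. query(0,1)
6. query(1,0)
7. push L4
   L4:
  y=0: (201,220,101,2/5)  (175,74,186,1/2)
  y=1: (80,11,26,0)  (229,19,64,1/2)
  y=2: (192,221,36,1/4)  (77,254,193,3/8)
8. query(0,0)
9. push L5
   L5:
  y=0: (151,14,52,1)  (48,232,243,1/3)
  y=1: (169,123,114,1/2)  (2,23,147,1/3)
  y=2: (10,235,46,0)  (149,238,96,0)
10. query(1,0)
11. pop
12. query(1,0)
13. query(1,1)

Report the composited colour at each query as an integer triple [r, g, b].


(1,1) stack=L1,L2; from [0,0,0]:
after L1 α=5/6: [65/3, 45, 560/3]
after L2 α=5/6: [2315/18, 245/3, 2945/18]
= [129, 82, 164]

query (0,1) [L1,L2,L3] — begin 0,0,0
after L1 α=1/2: [239/2, 95/2, 159/2]
after L2 α=1/4: [951/8, 405/8, 705/8]
after L3 α=3/5: [2043/20, 1077/20, 465/4]
= [102, 54, 116]

query (1,0) [L1,L2,L3] — begin 0,0,0
L1 α=3/5: [153, 75, 132]
L2 α=3/4: [159, 459/4, 345/2]
L3 α=1/6: [1009/6, 2347/24, 2179/12]
= [168, 98, 182]

at x=0,y=0 over L1,L2,L3,L4:
L1 α=2/3: [130, 278/3, 224/3]
L2 α=2/3: [236/3, 932/9, 518/9]
L3 α=5/6: [583/9, 2806/27, 484/27]
L4 α=2/5: [1789/15, 6766/45, 2302/45]
rounded: [119, 150, 51]

query (1,0) [L1,L2,L3,L4,L5] — begin 0,0,0
+L1 (α=3/5) → [153, 75, 132]
+L2 (α=3/4) → [159, 459/4, 345/2]
+L3 (α=1/6) → [1009/6, 2347/24, 2179/12]
+L4 (α=1/2) → [2059/12, 4123/48, 4411/24]
+L5 (α=1/3) → [2347/18, 9691/72, 7327/36]
→ [130, 135, 204]

(1,0) stack=L1,L2,L3,L4; from [0,0,0]:
L1 α=3/5: [153, 75, 132]
L2 α=3/4: [159, 459/4, 345/2]
L3 α=1/6: [1009/6, 2347/24, 2179/12]
L4 α=1/2: [2059/12, 4123/48, 4411/24]
rounded: [172, 86, 184]

query (1,1) [L1,L2,L3,L4] — begin 0,0,0
L1 α=5/6: [65/3, 45, 560/3]
L2 α=5/6: [2315/18, 245/3, 2945/18]
L3 α=1/4: [2705/24, 373/4, 3461/24]
L4 α=1/2: [8201/48, 449/8, 4997/48]
= [171, 56, 104]


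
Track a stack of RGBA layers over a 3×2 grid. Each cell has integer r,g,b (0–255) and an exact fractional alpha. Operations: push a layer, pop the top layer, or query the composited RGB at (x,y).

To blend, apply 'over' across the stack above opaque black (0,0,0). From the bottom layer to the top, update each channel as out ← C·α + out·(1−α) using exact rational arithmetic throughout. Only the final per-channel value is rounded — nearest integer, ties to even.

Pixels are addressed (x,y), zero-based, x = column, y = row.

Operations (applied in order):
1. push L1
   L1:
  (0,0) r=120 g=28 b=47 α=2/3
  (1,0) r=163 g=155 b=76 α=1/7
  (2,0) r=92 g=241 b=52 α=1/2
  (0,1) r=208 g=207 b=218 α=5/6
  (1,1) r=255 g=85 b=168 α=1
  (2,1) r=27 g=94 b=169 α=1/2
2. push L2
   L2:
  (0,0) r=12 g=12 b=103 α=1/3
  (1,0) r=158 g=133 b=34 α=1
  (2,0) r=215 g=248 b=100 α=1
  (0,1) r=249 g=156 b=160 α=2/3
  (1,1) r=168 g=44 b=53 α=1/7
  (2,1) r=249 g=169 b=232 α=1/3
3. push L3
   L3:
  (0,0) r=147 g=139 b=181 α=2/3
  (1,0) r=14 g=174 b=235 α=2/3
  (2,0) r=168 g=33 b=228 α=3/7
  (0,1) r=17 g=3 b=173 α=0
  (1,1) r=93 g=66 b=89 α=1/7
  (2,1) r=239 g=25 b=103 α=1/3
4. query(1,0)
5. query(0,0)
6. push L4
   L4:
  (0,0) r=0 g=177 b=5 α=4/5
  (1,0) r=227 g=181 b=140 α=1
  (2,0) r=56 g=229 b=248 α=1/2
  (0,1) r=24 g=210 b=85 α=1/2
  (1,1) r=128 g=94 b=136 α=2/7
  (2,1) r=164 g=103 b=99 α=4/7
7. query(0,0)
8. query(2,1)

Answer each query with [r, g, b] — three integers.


at x=1,y=0 over L1,L2,L3:
after L1 α=1/7: [163/7, 155/7, 76/7]
after L2 α=1: [158, 133, 34]
after L3 α=2/3: [62, 481/3, 168]
rounded: [62, 160, 168]

at x=0,y=0 over L1,L2,L3:
after L1 α=2/3: [80, 56/3, 94/3]
after L2 α=1/3: [172/3, 148/9, 497/9]
after L3 α=2/3: [1054/9, 2650/27, 3755/27]
rounded: [117, 98, 139]

query (0,0) [L1,L2,L3,L4] — begin 0,0,0
after L1 α=2/3: [80, 56/3, 94/3]
after L2 α=1/3: [172/3, 148/9, 497/9]
after L3 α=2/3: [1054/9, 2650/27, 3755/27]
after L4 α=4/5: [1054/45, 21766/135, 859/27]
= [23, 161, 32]

(2,1) stack=L1,L2,L3,L4; from [0,0,0]:
+L1 (α=1/2) → [27/2, 47, 169/2]
+L2 (α=1/3) → [92, 263/3, 401/3]
+L3 (α=1/3) → [141, 601/9, 1111/9]
+L4 (α=4/7) → [1079/7, 1837/21, 2299/21]
→ [154, 87, 109]
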